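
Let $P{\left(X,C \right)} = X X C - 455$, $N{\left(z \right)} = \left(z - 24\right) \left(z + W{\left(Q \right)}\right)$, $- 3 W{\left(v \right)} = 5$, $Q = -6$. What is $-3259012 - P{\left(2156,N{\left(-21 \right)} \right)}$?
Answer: $-4744561277$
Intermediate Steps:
$W{\left(v \right)} = - \frac{5}{3}$ ($W{\left(v \right)} = \left(- \frac{1}{3}\right) 5 = - \frac{5}{3}$)
$N{\left(z \right)} = \left(-24 + z\right) \left(- \frac{5}{3} + z\right)$ ($N{\left(z \right)} = \left(z - 24\right) \left(z - \frac{5}{3}\right) = \left(-24 + z\right) \left(- \frac{5}{3} + z\right)$)
$P{\left(X,C \right)} = -455 + C X^{2}$ ($P{\left(X,C \right)} = X^{2} C - 455 = C X^{2} - 455 = -455 + C X^{2}$)
$-3259012 - P{\left(2156,N{\left(-21 \right)} \right)} = -3259012 - \left(-455 + \left(40 + \left(-21\right)^{2} - -539\right) 2156^{2}\right) = -3259012 - \left(-455 + \left(40 + 441 + 539\right) 4648336\right) = -3259012 - \left(-455 + 1020 \cdot 4648336\right) = -3259012 - \left(-455 + 4741302720\right) = -3259012 - 4741302265 = -4744561277$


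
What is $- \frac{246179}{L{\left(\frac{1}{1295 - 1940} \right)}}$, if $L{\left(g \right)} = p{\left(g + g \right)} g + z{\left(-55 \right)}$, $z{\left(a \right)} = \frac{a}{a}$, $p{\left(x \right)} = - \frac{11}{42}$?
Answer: $- \frac{6668989110}{27101} \approx -2.4608 \cdot 10^{5}$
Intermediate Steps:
$p{\left(x \right)} = - \frac{11}{42}$ ($p{\left(x \right)} = \left(-11\right) \frac{1}{42} = - \frac{11}{42}$)
$z{\left(a \right)} = 1$
$L{\left(g \right)} = 1 - \frac{11 g}{42}$ ($L{\left(g \right)} = - \frac{11 g}{42} + 1 = 1 - \frac{11 g}{42}$)
$- \frac{246179}{L{\left(\frac{1}{1295 - 1940} \right)}} = - \frac{246179}{1 - \frac{11}{42 \left(1295 - 1940\right)}} = - \frac{246179}{1 - \frac{11}{42 \left(-645\right)}} = - \frac{246179}{1 - - \frac{11}{27090}} = - \frac{246179}{1 + \frac{11}{27090}} = - \frac{246179}{\frac{27101}{27090}} = \left(-246179\right) \frac{27090}{27101} = - \frac{6668989110}{27101}$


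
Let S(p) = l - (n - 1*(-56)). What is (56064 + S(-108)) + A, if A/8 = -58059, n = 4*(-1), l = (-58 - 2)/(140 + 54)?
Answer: -39620650/97 ≈ -4.0846e+5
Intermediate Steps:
l = -30/97 (l = -60/194 = -60*1/194 = -30/97 ≈ -0.30928)
n = -4
A = -464472 (A = 8*(-58059) = -464472)
S(p) = -5074/97 (S(p) = -30/97 - (-4 - 1*(-56)) = -30/97 - (-4 + 56) = -30/97 - 1*52 = -30/97 - 52 = -5074/97)
(56064 + S(-108)) + A = (56064 - 5074/97) - 464472 = 5433134/97 - 464472 = -39620650/97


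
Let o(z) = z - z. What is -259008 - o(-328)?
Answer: -259008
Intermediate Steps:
o(z) = 0
-259008 - o(-328) = -259008 - 1*0 = -259008 + 0 = -259008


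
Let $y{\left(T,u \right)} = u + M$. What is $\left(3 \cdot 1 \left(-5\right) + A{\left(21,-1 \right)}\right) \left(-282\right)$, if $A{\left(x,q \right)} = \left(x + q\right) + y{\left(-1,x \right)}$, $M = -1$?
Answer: $-7050$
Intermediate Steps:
$y{\left(T,u \right)} = -1 + u$ ($y{\left(T,u \right)} = u - 1 = -1 + u$)
$A{\left(x,q \right)} = -1 + q + 2 x$ ($A{\left(x,q \right)} = \left(x + q\right) + \left(-1 + x\right) = \left(q + x\right) + \left(-1 + x\right) = -1 + q + 2 x$)
$\left(3 \cdot 1 \left(-5\right) + A{\left(21,-1 \right)}\right) \left(-282\right) = \left(3 \cdot 1 \left(-5\right) - -40\right) \left(-282\right) = \left(3 \left(-5\right) - -40\right) \left(-282\right) = \left(-15 + 40\right) \left(-282\right) = 25 \left(-282\right) = -7050$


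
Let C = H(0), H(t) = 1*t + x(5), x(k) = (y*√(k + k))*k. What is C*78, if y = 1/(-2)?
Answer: -195*√10 ≈ -616.64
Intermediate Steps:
y = -½ ≈ -0.50000
x(k) = -√2*k^(3/2)/2 (x(k) = (-√(k + k)/2)*k = (-√2*√k/2)*k = -√2*k^(3/2)/2)
H(t) = t - 5*√10/2 (H(t) = 1*t - √2*5^(3/2)/2 = t - √2*5*√5/2 = t - 5*√10/2)
C = -5*√10/2 (C = 0 - 5*√10/2 = -5*√10/2 ≈ -7.9057)
C*78 = -5*√10/2*78 = -195*√10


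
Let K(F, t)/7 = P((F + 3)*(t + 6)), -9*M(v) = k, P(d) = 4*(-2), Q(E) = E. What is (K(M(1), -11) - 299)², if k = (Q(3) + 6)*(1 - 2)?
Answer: 126025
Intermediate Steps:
P(d) = -8
k = -9 (k = (3 + 6)*(1 - 2) = 9*(-1) = -9)
M(v) = 1 (M(v) = -⅑*(-9) = 1)
K(F, t) = -56 (K(F, t) = 7*(-8) = -56)
(K(M(1), -11) - 299)² = (-56 - 299)² = (-355)² = 126025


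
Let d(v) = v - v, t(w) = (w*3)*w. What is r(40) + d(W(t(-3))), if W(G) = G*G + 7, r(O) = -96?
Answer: -96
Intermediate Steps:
t(w) = 3*w**2 (t(w) = (3*w)*w = 3*w**2)
W(G) = 7 + G**2 (W(G) = G**2 + 7 = 7 + G**2)
d(v) = 0
r(40) + d(W(t(-3))) = -96 + 0 = -96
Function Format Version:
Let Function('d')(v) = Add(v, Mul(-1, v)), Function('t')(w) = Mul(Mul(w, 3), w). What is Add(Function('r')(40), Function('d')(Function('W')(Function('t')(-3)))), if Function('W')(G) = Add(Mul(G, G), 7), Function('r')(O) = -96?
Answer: -96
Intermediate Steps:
Function('t')(w) = Mul(3, Pow(w, 2)) (Function('t')(w) = Mul(Mul(3, w), w) = Mul(3, Pow(w, 2)))
Function('W')(G) = Add(7, Pow(G, 2)) (Function('W')(G) = Add(Pow(G, 2), 7) = Add(7, Pow(G, 2)))
Function('d')(v) = 0
Add(Function('r')(40), Function('d')(Function('W')(Function('t')(-3)))) = Add(-96, 0) = -96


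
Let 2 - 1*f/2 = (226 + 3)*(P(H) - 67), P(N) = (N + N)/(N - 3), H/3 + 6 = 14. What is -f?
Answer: -207502/7 ≈ -29643.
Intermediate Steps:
H = 24 (H = -18 + 3*14 = -18 + 42 = 24)
P(N) = 2*N/(-3 + N) (P(N) = (2*N)/(-3 + N) = 2*N/(-3 + N))
f = 207502/7 (f = 4 - 2*(226 + 3)*(2*24/(-3 + 24) - 67) = 4 - 458*(2*24/21 - 67) = 4 - 458*(2*24*(1/21) - 67) = 4 - 458*(16/7 - 67) = 4 - 458*(-453)/7 = 4 - 2*(-103737/7) = 4 + 207474/7 = 207502/7 ≈ 29643.)
-f = -1*207502/7 = -207502/7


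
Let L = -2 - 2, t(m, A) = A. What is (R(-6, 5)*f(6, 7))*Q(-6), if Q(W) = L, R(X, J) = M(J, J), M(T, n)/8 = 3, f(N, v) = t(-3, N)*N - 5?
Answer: -2976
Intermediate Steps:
f(N, v) = -5 + N**2 (f(N, v) = N*N - 5 = N**2 - 5 = -5 + N**2)
M(T, n) = 24 (M(T, n) = 8*3 = 24)
R(X, J) = 24
L = -4
Q(W) = -4
(R(-6, 5)*f(6, 7))*Q(-6) = (24*(-5 + 6**2))*(-4) = (24*(-5 + 36))*(-4) = (24*31)*(-4) = 744*(-4) = -2976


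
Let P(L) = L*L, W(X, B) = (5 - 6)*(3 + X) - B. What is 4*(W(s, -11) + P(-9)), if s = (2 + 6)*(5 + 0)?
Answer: 196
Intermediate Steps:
s = 40 (s = 8*5 = 40)
W(X, B) = -3 - B - X (W(X, B) = -(3 + X) - B = (-3 - X) - B = -3 - B - X)
P(L) = L²
4*(W(s, -11) + P(-9)) = 4*((-3 - 1*(-11) - 1*40) + (-9)²) = 4*((-3 + 11 - 40) + 81) = 4*(-32 + 81) = 4*49 = 196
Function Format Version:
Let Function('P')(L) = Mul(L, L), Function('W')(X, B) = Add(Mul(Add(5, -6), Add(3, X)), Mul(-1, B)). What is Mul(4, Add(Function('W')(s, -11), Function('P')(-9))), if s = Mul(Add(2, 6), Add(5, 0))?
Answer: 196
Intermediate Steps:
s = 40 (s = Mul(8, 5) = 40)
Function('W')(X, B) = Add(-3, Mul(-1, B), Mul(-1, X)) (Function('W')(X, B) = Add(Mul(-1, Add(3, X)), Mul(-1, B)) = Add(Add(-3, Mul(-1, X)), Mul(-1, B)) = Add(-3, Mul(-1, B), Mul(-1, X)))
Function('P')(L) = Pow(L, 2)
Mul(4, Add(Function('W')(s, -11), Function('P')(-9))) = Mul(4, Add(Add(-3, Mul(-1, -11), Mul(-1, 40)), Pow(-9, 2))) = Mul(4, Add(Add(-3, 11, -40), 81)) = Mul(4, Add(-32, 81)) = Mul(4, 49) = 196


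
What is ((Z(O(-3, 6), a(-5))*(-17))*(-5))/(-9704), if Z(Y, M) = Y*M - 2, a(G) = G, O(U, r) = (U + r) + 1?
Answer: 935/4852 ≈ 0.19270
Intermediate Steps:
O(U, r) = 1 + U + r
Z(Y, M) = -2 + M*Y (Z(Y, M) = M*Y - 2 = -2 + M*Y)
((Z(O(-3, 6), a(-5))*(-17))*(-5))/(-9704) = (((-2 - 5*(1 - 3 + 6))*(-17))*(-5))/(-9704) = (((-2 - 5*4)*(-17))*(-5))*(-1/9704) = (((-2 - 20)*(-17))*(-5))*(-1/9704) = (-22*(-17)*(-5))*(-1/9704) = (374*(-5))*(-1/9704) = -1870*(-1/9704) = 935/4852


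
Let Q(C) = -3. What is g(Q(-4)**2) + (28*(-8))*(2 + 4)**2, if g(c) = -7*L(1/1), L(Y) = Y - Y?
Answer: -8064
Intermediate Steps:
L(Y) = 0
g(c) = 0 (g(c) = -7*0 = 0)
g(Q(-4)**2) + (28*(-8))*(2 + 4)**2 = 0 + (28*(-8))*(2 + 4)**2 = 0 - 224*6**2 = 0 - 224*36 = 0 - 8064 = -8064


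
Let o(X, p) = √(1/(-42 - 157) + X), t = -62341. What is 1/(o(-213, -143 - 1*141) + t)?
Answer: -12405859/773393698307 - 2*I*√2108803/773393698307 ≈ -1.6041e-5 - 3.7553e-9*I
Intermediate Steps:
o(X, p) = √(-1/199 + X) (o(X, p) = √(1/(-199) + X) = √(-1/199 + X))
1/(o(-213, -143 - 1*141) + t) = 1/(√(-199 + 39601*(-213))/199 - 62341) = 1/(√(-199 - 8435013)/199 - 62341) = 1/(√(-8435212)/199 - 62341) = 1/((2*I*√2108803)/199 - 62341) = 1/(2*I*√2108803/199 - 62341) = 1/(-62341 + 2*I*√2108803/199)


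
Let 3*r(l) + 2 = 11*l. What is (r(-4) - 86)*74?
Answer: -22496/3 ≈ -7498.7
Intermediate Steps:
r(l) = -⅔ + 11*l/3 (r(l) = -⅔ + (11*l)/3 = -⅔ + 11*l/3)
(r(-4) - 86)*74 = ((-⅔ + (11/3)*(-4)) - 86)*74 = ((-⅔ - 44/3) - 86)*74 = (-46/3 - 86)*74 = -304/3*74 = -22496/3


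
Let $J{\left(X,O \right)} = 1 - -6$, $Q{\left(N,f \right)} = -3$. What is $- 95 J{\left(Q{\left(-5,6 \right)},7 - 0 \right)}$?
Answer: $-665$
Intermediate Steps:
$J{\left(X,O \right)} = 7$ ($J{\left(X,O \right)} = 1 + 6 = 7$)
$- 95 J{\left(Q{\left(-5,6 \right)},7 - 0 \right)} = \left(-95\right) 7 = -665$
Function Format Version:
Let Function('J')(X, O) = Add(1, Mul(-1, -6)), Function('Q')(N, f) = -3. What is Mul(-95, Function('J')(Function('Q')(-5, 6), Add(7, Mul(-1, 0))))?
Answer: -665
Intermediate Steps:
Function('J')(X, O) = 7 (Function('J')(X, O) = Add(1, 6) = 7)
Mul(-95, Function('J')(Function('Q')(-5, 6), Add(7, Mul(-1, 0)))) = Mul(-95, 7) = -665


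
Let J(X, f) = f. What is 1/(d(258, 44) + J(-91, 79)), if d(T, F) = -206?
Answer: -1/127 ≈ -0.0078740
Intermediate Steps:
1/(d(258, 44) + J(-91, 79)) = 1/(-206 + 79) = 1/(-127) = -1/127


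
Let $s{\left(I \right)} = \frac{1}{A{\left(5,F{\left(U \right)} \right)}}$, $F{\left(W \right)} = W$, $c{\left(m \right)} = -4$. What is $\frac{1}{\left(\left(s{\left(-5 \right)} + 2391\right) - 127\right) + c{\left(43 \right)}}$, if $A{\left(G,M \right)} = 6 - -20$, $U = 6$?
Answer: $\frac{26}{58761} \approx 0.00044247$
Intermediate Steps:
$A{\left(G,M \right)} = 26$ ($A{\left(G,M \right)} = 6 + 20 = 26$)
$s{\left(I \right)} = \frac{1}{26}$
$\frac{1}{\left(\left(s{\left(-5 \right)} + 2391\right) - 127\right) + c{\left(43 \right)}} = \frac{1}{\left(\left(\frac{1}{26} + 2391\right) - 127\right) - 4} = \frac{1}{\left(\frac{62167}{26} - 127\right) - 4} = \frac{1}{\frac{58865}{26} - 4} = \frac{1}{\frac{58761}{26}} = \frac{26}{58761}$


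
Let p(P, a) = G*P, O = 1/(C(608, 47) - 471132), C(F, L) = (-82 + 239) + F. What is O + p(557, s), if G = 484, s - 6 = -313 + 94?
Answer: 126805298795/470367 ≈ 2.6959e+5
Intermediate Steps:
C(F, L) = 157 + F
s = -213 (s = 6 + (-313 + 94) = 6 - 219 = -213)
O = -1/470367 (O = 1/((157 + 608) - 471132) = 1/(765 - 471132) = 1/(-470367) = -1/470367 ≈ -2.1260e-6)
p(P, a) = 484*P
O + p(557, s) = -1/470367 + 484*557 = -1/470367 + 269588 = 126805298795/470367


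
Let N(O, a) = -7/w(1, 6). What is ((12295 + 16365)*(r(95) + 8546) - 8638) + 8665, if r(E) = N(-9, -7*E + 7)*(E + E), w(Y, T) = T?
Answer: 715726261/3 ≈ 2.3858e+8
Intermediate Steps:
N(O, a) = -7/6
r(E) = -7*E/3 (r(E) = -7*(E + E)/6 = -7*E/3)
((12295 + 16365)*(r(95) + 8546) - 8638) + 8665 = ((12295 + 16365)*(-7/3*95 + 8546) - 8638) + 8665 = (28660*(-665/3 + 8546) - 8638) + 8665 = (28660*(24973/3) - 8638) + 8665 = (715726180/3 - 8638) + 8665 = 715700266/3 + 8665 = 715726261/3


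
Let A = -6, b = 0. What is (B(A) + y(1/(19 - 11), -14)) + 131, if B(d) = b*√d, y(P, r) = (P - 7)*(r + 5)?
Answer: 1543/8 ≈ 192.88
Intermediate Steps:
y(P, r) = (-7 + P)*(5 + r)
B(d) = 0 (B(d) = 0*√d = 0)
(B(A) + y(1/(19 - 11), -14)) + 131 = (0 + (-35 - 7*(-14) + 5/(19 - 11) - 14/(19 - 11))) + 131 = (0 + (-35 + 98 + 5/8 - 14/8)) + 131 = (0 + (-35 + 98 + 5*(⅛) + (⅛)*(-14))) + 131 = (0 + (-35 + 98 + 5/8 - 7/4)) + 131 = (0 + 495/8) + 131 = 495/8 + 131 = 1543/8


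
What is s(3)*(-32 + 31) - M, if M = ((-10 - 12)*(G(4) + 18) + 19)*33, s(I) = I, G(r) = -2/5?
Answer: 60738/5 ≈ 12148.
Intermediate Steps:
G(r) = -⅖ (G(r) = -2*⅕ = -⅖)
M = -60753/5 (M = ((-10 - 12)*(-⅖ + 18) + 19)*33 = (-22*88/5 + 19)*33 = (-1936/5 + 19)*33 = -1841/5*33 = -60753/5 ≈ -12151.)
s(3)*(-32 + 31) - M = 3*(-32 + 31) - 1*(-60753/5) = 3*(-1) + 60753/5 = -3 + 60753/5 = 60738/5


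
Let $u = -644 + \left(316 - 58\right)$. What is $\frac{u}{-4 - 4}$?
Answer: $\frac{193}{4} \approx 48.25$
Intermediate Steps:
$u = -386$ ($u = -644 + \left(316 - 58\right) = -644 + 258 = -386$)
$\frac{u}{-4 - 4} = \frac{1}{-4 - 4} \left(-386\right) = \frac{1}{-8} \left(-386\right) = \left(- \frac{1}{8}\right) \left(-386\right) = \frac{193}{4}$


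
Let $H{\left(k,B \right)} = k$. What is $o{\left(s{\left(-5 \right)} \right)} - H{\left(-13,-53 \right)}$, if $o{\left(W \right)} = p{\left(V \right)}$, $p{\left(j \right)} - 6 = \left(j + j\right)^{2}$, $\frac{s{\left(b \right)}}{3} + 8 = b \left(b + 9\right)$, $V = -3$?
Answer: $55$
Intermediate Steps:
$s{\left(b \right)} = -24 + 3 b \left(9 + b\right)$ ($s{\left(b \right)} = -24 + 3 b \left(b + 9\right) = -24 + 3 b \left(9 + b\right)$)
$p{\left(j \right)} = 6 + 4 j^{2}$ ($p{\left(j \right)} = 6 + \left(j + j\right)^{2} = 6 + \left(2 j\right)^{2} = 6 + 4 j^{2}$)
$o{\left(W \right)} = 42$ ($o{\left(W \right)} = 6 + 4 \left(-3\right)^{2} = 6 + 4 \cdot 9 = 6 + 36 = 42$)
$o{\left(s{\left(-5 \right)} \right)} - H{\left(-13,-53 \right)} = 42 - -13 = 42 + 13 = 55$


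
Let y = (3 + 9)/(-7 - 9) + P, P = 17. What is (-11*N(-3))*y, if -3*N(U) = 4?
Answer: 715/3 ≈ 238.33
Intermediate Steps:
N(U) = -4/3 (N(U) = -⅓*4 = -4/3)
y = 65/4 (y = (3 + 9)/(-7 - 9) + 17 = 12/(-16) + 17 = 12*(-1/16) + 17 = -¾ + 17 = 65/4 ≈ 16.250)
(-11*N(-3))*y = -11*(-4/3)*(65/4) = (44/3)*(65/4) = 715/3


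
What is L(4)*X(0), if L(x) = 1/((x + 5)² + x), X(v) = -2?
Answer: -2/85 ≈ -0.023529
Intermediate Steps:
L(x) = 1/(x + (5 + x)²) (L(x) = 1/((5 + x)² + x) = 1/(x + (5 + x)²))
L(4)*X(0) = -2/(4 + (5 + 4)²) = -2/(4 + 9²) = -2/(4 + 81) = -2/85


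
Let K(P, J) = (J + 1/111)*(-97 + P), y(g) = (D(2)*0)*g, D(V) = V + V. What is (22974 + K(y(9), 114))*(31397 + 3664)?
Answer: 15456980773/37 ≈ 4.1776e+8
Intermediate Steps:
D(V) = 2*V
y(g) = 0 (y(g) = ((2*2)*0)*g = (4*0)*g = 0*g = 0)
K(P, J) = (-97 + P)*(1/111 + J) (K(P, J) = (J + 1/111)*(-97 + P) = (1/111 + J)*(-97 + P) = (-97 + P)*(1/111 + J))
(22974 + K(y(9), 114))*(31397 + 3664) = (22974 + (-97/111 - 97*114 + (1/111)*0 + 114*0))*(31397 + 3664) = (22974 + (-97/111 - 11058 + 0 + 0))*35061 = (22974 - 1227535/111)*35061 = (1322579/111)*35061 = 15456980773/37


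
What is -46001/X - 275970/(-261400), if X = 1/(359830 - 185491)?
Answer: -209636744353863/26140 ≈ -8.0198e+9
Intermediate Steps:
X = 1/174339 ≈ 5.7360e-6
-46001/X - 275970/(-261400) = -46001/1/174339 - 275970/(-261400) = -46001*174339 - 275970*(-1/261400) = -8019768339 + 27597/26140 = -209636744353863/26140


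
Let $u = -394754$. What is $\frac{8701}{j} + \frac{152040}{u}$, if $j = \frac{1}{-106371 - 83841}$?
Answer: $- \frac{326665766688744}{197377} \approx -1.655 \cdot 10^{9}$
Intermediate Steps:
$j = - \frac{1}{190212}$ ($j = \frac{1}{-190212} = - \frac{1}{190212} \approx -5.2573 \cdot 10^{-6}$)
$\frac{8701}{j} + \frac{152040}{u} = \frac{8701}{- \frac{1}{190212}} + \frac{152040}{-394754} = 8701 \left(-190212\right) + 152040 \left(- \frac{1}{394754}\right) = -1655034612 - \frac{76020}{197377} = - \frac{326665766688744}{197377}$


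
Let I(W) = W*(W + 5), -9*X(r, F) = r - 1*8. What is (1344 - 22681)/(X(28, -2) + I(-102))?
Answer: -192033/89026 ≈ -2.1570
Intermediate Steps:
X(r, F) = 8/9 - r/9 (X(r, F) = -(r - 1*8)/9 = -(r - 8)/9 = -(-8 + r)/9 = 8/9 - r/9)
I(W) = W*(5 + W)
(1344 - 22681)/(X(28, -2) + I(-102)) = (1344 - 22681)/((8/9 - ⅑*28) - 102*(5 - 102)) = -21337/((8/9 - 28/9) - 102*(-97)) = -21337/(-20/9 + 9894) = -21337/89026/9 = -21337*9/89026 = -192033/89026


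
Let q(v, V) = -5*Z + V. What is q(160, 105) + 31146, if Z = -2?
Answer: 31261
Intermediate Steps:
q(v, V) = 10 + V (q(v, V) = -5*(-2) + V = 10 + V)
q(160, 105) + 31146 = (10 + 105) + 31146 = 115 + 31146 = 31261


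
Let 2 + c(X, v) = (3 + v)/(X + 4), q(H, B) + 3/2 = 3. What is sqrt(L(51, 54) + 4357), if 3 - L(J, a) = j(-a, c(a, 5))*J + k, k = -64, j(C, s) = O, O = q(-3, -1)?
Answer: sqrt(17390)/2 ≈ 65.936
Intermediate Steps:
q(H, B) = 3/2 (q(H, B) = -3/2 + 3 = 3/2)
O = 3/2 ≈ 1.5000
c(X, v) = -2 + (3 + v)/(4 + X) (c(X, v) = -2 + (3 + v)/(X + 4) = -2 + (3 + v)/(4 + X))
j(C, s) = 3/2
L(J, a) = 67 - 3*J/2 (L(J, a) = 3 - (3*J/2 - 64) = 3 - (-64 + 3*J/2) = 3 + (64 - 3*J/2) = 67 - 3*J/2)
sqrt(L(51, 54) + 4357) = sqrt((67 - 3/2*51) + 4357) = sqrt((67 - 153/2) + 4357) = sqrt(-19/2 + 4357) = sqrt(8695/2) = sqrt(17390)/2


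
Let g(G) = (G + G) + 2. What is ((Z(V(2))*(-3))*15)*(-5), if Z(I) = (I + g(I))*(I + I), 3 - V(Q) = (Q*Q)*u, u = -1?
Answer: 72450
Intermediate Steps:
V(Q) = 3 + Q² (V(Q) = 3 - Q*Q*(-1) = 3 - Q²*(-1) = 3 - (-1)*Q² = 3 + Q²)
g(G) = 2 + 2*G (g(G) = 2*G + 2 = 2 + 2*G)
Z(I) = 2*I*(2 + 3*I) (Z(I) = (I + (2 + 2*I))*(I + I) = (2 + 3*I)*(2*I) = 2*I*(2 + 3*I))
((Z(V(2))*(-3))*15)*(-5) = (((2*(3 + 2²)*(2 + 3*(3 + 2²)))*(-3))*15)*(-5) = (((2*(3 + 4)*(2 + 3*(3 + 4)))*(-3))*15)*(-5) = (((2*7*(2 + 3*7))*(-3))*15)*(-5) = (((2*7*(2 + 21))*(-3))*15)*(-5) = (((2*7*23)*(-3))*15)*(-5) = ((322*(-3))*15)*(-5) = -966*15*(-5) = -14490*(-5) = 72450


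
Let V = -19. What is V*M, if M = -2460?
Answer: 46740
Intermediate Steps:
V*M = -19*(-2460) = 46740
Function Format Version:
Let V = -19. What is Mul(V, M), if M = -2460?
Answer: 46740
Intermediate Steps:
Mul(V, M) = Mul(-19, -2460) = 46740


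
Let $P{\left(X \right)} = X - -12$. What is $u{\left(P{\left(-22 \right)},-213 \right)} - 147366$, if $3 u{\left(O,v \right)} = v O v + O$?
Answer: $- \frac{895798}{3} \approx -2.986 \cdot 10^{5}$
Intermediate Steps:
$P{\left(X \right)} = 12 + X$ ($P{\left(X \right)} = X + 12 = 12 + X$)
$u{\left(O,v \right)} = \frac{O}{3} + \frac{O v^{2}}{3}$ ($u{\left(O,v \right)} = \frac{v O v + O}{3} = \frac{O v v + O}{3} = \frac{O v^{2} + O}{3} = \frac{O + O v^{2}}{3} = \frac{O}{3} + \frac{O v^{2}}{3}$)
$u{\left(P{\left(-22 \right)},-213 \right)} - 147366 = \frac{\left(12 - 22\right) \left(1 + \left(-213\right)^{2}\right)}{3} - 147366 = \frac{1}{3} \left(-10\right) \left(1 + 45369\right) - 147366 = \frac{1}{3} \left(-10\right) 45370 - 147366 = - \frac{453700}{3} - 147366 = - \frac{895798}{3}$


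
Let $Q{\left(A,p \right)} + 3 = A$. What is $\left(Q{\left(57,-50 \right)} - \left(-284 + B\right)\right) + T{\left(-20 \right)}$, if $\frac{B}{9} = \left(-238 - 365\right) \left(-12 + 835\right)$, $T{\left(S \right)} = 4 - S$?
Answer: $4466783$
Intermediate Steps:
$Q{\left(A,p \right)} = -3 + A$
$B = -4466421$ ($B = 9 \left(-238 - 365\right) \left(-12 + 835\right) = 9 \left(\left(-603\right) 823\right) = 9 \left(-496269\right) = -4466421$)
$\left(Q{\left(57,-50 \right)} - \left(-284 + B\right)\right) + T{\left(-20 \right)} = \left(\left(-3 + 57\right) + \left(284 - -4466421\right)\right) + \left(4 - -20\right) = \left(54 + \left(284 + 4466421\right)\right) + \left(4 + 20\right) = \left(54 + 4466705\right) + 24 = 4466759 + 24 = 4466783$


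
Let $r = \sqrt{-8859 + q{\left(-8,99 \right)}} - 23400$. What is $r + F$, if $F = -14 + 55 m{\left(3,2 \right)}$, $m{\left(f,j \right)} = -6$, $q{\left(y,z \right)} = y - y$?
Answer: $-23744 + i \sqrt{8859} \approx -23744.0 + 94.122 i$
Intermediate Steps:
$q{\left(y,z \right)} = 0$
$F = -344$ ($F = -14 + 55 \left(-6\right) = -14 - 330 = -344$)
$r = -23400 + i \sqrt{8859}$ ($r = \sqrt{-8859 + 0} - 23400 = \sqrt{-8859} - 23400 = i \sqrt{8859} - 23400 = -23400 + i \sqrt{8859} \approx -23400.0 + 94.122 i$)
$r + F = \left(-23400 + i \sqrt{8859}\right) - 344 = -23744 + i \sqrt{8859}$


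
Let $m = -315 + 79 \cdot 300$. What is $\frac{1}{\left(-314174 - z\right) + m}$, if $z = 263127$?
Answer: $- \frac{1}{553916} \approx -1.8053 \cdot 10^{-6}$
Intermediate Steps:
$m = 23385$ ($m = -315 + 23700 = 23385$)
$\frac{1}{\left(-314174 - z\right) + m} = \frac{1}{\left(-314174 - 263127\right) + 23385} = \frac{1}{-577301 + 23385} = \frac{1}{-553916} = - \frac{1}{553916}$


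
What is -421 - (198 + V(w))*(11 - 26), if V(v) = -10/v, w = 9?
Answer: 7597/3 ≈ 2532.3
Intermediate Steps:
-421 - (198 + V(w))*(11 - 26) = -421 - (198 - 10/9)*(11 - 26) = -421 - (198 - 10*⅑)*(-15) = -421 - (198 - 10/9)*(-15) = -421 - 1772*(-15)/9 = -421 - 1*(-8860/3) = -421 + 8860/3 = 7597/3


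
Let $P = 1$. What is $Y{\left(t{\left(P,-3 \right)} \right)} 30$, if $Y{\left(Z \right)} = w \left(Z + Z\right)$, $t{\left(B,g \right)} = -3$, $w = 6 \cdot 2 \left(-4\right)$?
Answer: $8640$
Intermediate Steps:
$w = -48$ ($w = 12 \left(-4\right) = -48$)
$Y{\left(Z \right)} = - 96 Z$ ($Y{\left(Z \right)} = - 48 \left(Z + Z\right) = - 48 \cdot 2 Z = - 96 Z$)
$Y{\left(t{\left(P,-3 \right)} \right)} 30 = \left(-96\right) \left(-3\right) 30 = 288 \cdot 30 = 8640$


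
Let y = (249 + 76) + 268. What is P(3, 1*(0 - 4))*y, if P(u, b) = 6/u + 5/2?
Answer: 5337/2 ≈ 2668.5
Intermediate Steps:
P(u, b) = 5/2 + 6/u (P(u, b) = 6/u + 5*(1/2) = 6/u + 5/2 = 5/2 + 6/u)
y = 593 (y = 325 + 268 = 593)
P(3, 1*(0 - 4))*y = (5/2 + 6/3)*593 = (5/2 + 6*(1/3))*593 = (5/2 + 2)*593 = (9/2)*593 = 5337/2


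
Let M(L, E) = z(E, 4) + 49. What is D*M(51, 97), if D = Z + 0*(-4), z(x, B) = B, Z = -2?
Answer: -106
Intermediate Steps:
M(L, E) = 53 (M(L, E) = 4 + 49 = 53)
D = -2 (D = -2 + 0*(-4) = -2 + 0 = -2)
D*M(51, 97) = -2*53 = -106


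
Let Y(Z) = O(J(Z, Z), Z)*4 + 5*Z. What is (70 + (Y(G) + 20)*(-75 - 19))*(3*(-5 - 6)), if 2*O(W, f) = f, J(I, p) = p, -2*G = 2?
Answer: 38016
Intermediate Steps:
G = -1 (G = -½*2 = -1)
O(W, f) = f/2
Y(Z) = 7*Z (Y(Z) = (Z/2)*4 + 5*Z = 2*Z + 5*Z = 7*Z)
(70 + (Y(G) + 20)*(-75 - 19))*(3*(-5 - 6)) = (70 + (7*(-1) + 20)*(-75 - 19))*(3*(-5 - 6)) = (70 + (-7 + 20)*(-94))*(3*(-11)) = (70 + 13*(-94))*(-33) = (70 - 1222)*(-33) = -1152*(-33) = 38016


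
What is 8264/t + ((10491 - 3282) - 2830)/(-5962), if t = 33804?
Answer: -24689437/50384862 ≈ -0.49002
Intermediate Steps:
8264/t + ((10491 - 3282) - 2830)/(-5962) = 8264/33804 + ((10491 - 3282) - 2830)/(-5962) = 8264*(1/33804) + (7209 - 2830)*(-1/5962) = 2066/8451 + 4379*(-1/5962) = 2066/8451 - 4379/5962 = -24689437/50384862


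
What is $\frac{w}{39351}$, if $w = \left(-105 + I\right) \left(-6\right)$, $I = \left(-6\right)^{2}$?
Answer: $\frac{138}{13117} \approx 0.010521$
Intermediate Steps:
$I = 36$
$w = 414$ ($w = \left(-105 + 36\right) \left(-6\right) = \left(-69\right) \left(-6\right) = 414$)
$\frac{w}{39351} = \frac{414}{39351} = 414 \cdot \frac{1}{39351} = \frac{138}{13117}$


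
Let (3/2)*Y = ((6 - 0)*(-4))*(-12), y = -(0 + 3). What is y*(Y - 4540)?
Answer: 13044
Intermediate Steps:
y = -3 (y = -1*3 = -3)
Y = 192 (Y = 2*(((6 - 0)*(-4))*(-12))/3 = 2*(((6 - 1*0)*(-4))*(-12))/3 = 2*(((6 + 0)*(-4))*(-12))/3 = 2*((6*(-4))*(-12))/3 = 2*(-24*(-12))/3 = (⅔)*288 = 192)
y*(Y - 4540) = -3*(192 - 4540) = -3*(-4348) = 13044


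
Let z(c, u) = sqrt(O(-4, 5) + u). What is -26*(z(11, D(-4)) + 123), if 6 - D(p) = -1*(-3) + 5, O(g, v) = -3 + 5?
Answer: -3198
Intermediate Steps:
O(g, v) = 2
D(p) = -2 (D(p) = 6 - (-1*(-3) + 5) = 6 - (3 + 5) = 6 - 1*8 = 6 - 8 = -2)
z(c, u) = sqrt(2 + u)
-26*(z(11, D(-4)) + 123) = -26*(sqrt(2 - 2) + 123) = -26*(sqrt(0) + 123) = -26*(0 + 123) = -26*123 = -3198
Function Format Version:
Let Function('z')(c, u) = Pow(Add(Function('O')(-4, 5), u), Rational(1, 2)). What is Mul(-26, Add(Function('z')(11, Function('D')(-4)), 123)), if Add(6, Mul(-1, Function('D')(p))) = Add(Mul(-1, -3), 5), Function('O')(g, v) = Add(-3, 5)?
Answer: -3198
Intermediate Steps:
Function('O')(g, v) = 2
Function('D')(p) = -2 (Function('D')(p) = Add(6, Mul(-1, Add(Mul(-1, -3), 5))) = Add(6, Mul(-1, Add(3, 5))) = Add(6, Mul(-1, 8)) = Add(6, -8) = -2)
Function('z')(c, u) = Pow(Add(2, u), Rational(1, 2))
Mul(-26, Add(Function('z')(11, Function('D')(-4)), 123)) = Mul(-26, Add(Pow(Add(2, -2), Rational(1, 2)), 123)) = Mul(-26, Add(Pow(0, Rational(1, 2)), 123)) = Mul(-26, Add(0, 123)) = Mul(-26, 123) = -3198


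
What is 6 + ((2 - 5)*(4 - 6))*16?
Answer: 102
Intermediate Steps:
6 + ((2 - 5)*(4 - 6))*16 = 6 - 3*(-2)*16 = 6 + 6*16 = 6 + 96 = 102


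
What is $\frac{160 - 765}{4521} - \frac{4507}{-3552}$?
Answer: $\frac{184113}{162208} \approx 1.135$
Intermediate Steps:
$\frac{160 - 765}{4521} - \frac{4507}{-3552} = \left(-605\right) \frac{1}{4521} - - \frac{4507}{3552} = - \frac{55}{411} + \frac{4507}{3552} = \frac{184113}{162208}$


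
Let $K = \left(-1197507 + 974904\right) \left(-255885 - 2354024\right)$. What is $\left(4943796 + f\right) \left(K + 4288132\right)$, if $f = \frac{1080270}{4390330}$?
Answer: $\frac{1261006462219143417594405}{439033} \approx 2.8722 \cdot 10^{18}$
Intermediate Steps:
$f = \frac{108027}{439033}$ ($f = 1080270 \cdot \frac{1}{4390330} = \frac{108027}{439033} \approx 0.24606$)
$K = 580973573127$ ($K = \left(-222603\right) \left(-2609909\right) = 580973573127$)
$\left(4943796 + f\right) \left(K + 4288132\right) = \left(4943796 + \frac{108027}{439033}\right) \left(580973573127 + 4288132\right) = \frac{2170489697295}{439033} \cdot 580977861259 = \frac{1261006462219143417594405}{439033}$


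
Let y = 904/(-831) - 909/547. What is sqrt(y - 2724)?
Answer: I*sqrt(563406644256195)/454557 ≈ 52.218*I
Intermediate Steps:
y = -1249867/454557 (y = 904*(-1/831) - 909*1/547 = -904/831 - 909/547 = -1249867/454557 ≈ -2.7496)
sqrt(y - 2724) = sqrt(-1249867/454557 - 2724) = sqrt(-1239463135/454557) = I*sqrt(563406644256195)/454557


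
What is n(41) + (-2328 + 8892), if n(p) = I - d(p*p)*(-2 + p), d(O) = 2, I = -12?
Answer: 6474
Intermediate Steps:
n(p) = -8 - 2*p (n(p) = -12 - 2*(-2 + p) = -12 - (-4 + 2*p) = -12 + (4 - 2*p) = -8 - 2*p)
n(41) + (-2328 + 8892) = (-8 - 2*41) + (-2328 + 8892) = (-8 - 82) + 6564 = -90 + 6564 = 6474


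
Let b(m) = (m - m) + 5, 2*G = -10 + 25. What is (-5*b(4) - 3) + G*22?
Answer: 137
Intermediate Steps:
G = 15/2 (G = (-10 + 25)/2 = (½)*15 = 15/2 ≈ 7.5000)
b(m) = 5 (b(m) = 0 + 5 = 5)
(-5*b(4) - 3) + G*22 = (-5*5 - 3) + (15/2)*22 = (-25 - 3) + 165 = -28 + 165 = 137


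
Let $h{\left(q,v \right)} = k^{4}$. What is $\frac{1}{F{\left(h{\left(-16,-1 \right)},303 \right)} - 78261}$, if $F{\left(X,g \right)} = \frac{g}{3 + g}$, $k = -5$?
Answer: $- \frac{102}{7982521} \approx -1.2778 \cdot 10^{-5}$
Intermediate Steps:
$h{\left(q,v \right)} = 625$ ($h{\left(q,v \right)} = \left(-5\right)^{4} = 625$)
$\frac{1}{F{\left(h{\left(-16,-1 \right)},303 \right)} - 78261} = \frac{1}{\frac{303}{3 + 303} - 78261} = \frac{1}{\frac{303}{306} - 78261} = \frac{1}{303 \cdot \frac{1}{306} - 78261} = \frac{1}{\frac{101}{102} - 78261} = \frac{1}{- \frac{7982521}{102}} = - \frac{102}{7982521}$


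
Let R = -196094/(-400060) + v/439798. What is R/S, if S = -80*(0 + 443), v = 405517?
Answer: -7764777501/194859738577100 ≈ -3.9848e-5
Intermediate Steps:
S = -35440 (S = -80*443 = -35440)
R = 31059110004/21993198485 (R = -196094/(-400060) + 405517/439798 = -196094*(-1/400060) + 405517*(1/439798) = 98047/200030 + 405517/439798 = 31059110004/21993198485 ≈ 1.4122)
R/S = (31059110004/21993198485)/(-35440) = (31059110004/21993198485)*(-1/35440) = -7764777501/194859738577100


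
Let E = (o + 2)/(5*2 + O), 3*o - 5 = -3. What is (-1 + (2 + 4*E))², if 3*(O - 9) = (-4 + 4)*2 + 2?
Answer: 8281/3481 ≈ 2.3789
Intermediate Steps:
o = ⅔ (o = 5/3 + (⅓)*(-3) = 5/3 - 1 = ⅔ ≈ 0.66667)
O = 29/3 (O = 9 + ((-4 + 4)*2 + 2)/3 = 9 + (0*2 + 2)/3 = 9 + (0 + 2)/3 = 9 + (⅓)*2 = 9 + ⅔ = 29/3 ≈ 9.6667)
E = 8/59 (E = (⅔ + 2)/(5*2 + 29/3) = 8/(3*(10 + 29/3)) = 8/(3*(59/3)) = (8/3)*(3/59) = 8/59 ≈ 0.13559)
(-1 + (2 + 4*E))² = (-1 + (2 + 4*(8/59)))² = (-1 + (2 + 32/59))² = (-1 + 150/59)² = (91/59)² = 8281/3481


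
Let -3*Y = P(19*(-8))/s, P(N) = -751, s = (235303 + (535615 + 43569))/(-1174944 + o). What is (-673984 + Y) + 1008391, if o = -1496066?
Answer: 815104534117/2443461 ≈ 3.3359e+5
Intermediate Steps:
s = -814487/2671010 (s = (235303 + (535615 + 43569))/(-1174944 - 1496066) = (235303 + 579184)/(-2671010) = 814487*(-1/2671010) = -814487/2671010 ≈ -0.30494)
Y = -2005928510/2443461 (Y = -(-751)/(3*(-814487/2671010)) = -(-751)*(-2671010)/(3*814487) = -1/3*2005928510/814487 = -2005928510/2443461 ≈ -820.94)
(-673984 + Y) + 1008391 = (-673984 - 2005928510/2443461) + 1008391 = -1648859547134/2443461 + 1008391 = 815104534117/2443461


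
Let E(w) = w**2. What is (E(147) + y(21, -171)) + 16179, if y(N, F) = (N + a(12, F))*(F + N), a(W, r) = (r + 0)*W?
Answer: 342438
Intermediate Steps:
a(W, r) = W*r (a(W, r) = r*W = W*r)
y(N, F) = (F + N)*(N + 12*F) (y(N, F) = (N + 12*F)*(F + N) = (F + N)*(N + 12*F))
(E(147) + y(21, -171)) + 16179 = (147**2 + (21**2 + 12*(-171)**2 + 13*(-171)*21)) + 16179 = (21609 + (441 + 12*29241 - 46683)) + 16179 = (21609 + (441 + 350892 - 46683)) + 16179 = (21609 + 304650) + 16179 = 326259 + 16179 = 342438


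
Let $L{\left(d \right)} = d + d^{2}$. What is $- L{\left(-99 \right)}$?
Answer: $-9702$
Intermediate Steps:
$- L{\left(-99 \right)} = - \left(-99\right) \left(1 - 99\right) = - \left(-99\right) \left(-98\right) = \left(-1\right) 9702 = -9702$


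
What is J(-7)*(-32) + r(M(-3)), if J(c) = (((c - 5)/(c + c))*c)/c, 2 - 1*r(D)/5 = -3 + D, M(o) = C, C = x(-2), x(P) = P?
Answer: 53/7 ≈ 7.5714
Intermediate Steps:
C = -2
M(o) = -2
r(D) = 25 - 5*D (r(D) = 10 - 5*(-3 + D) = 10 + (15 - 5*D) = 25 - 5*D)
J(c) = (-5/2 + c/2)/c (J(c) = (((-5 + c)/((2*c)))*c)/c = (((-5 + c)*(1/(2*c)))*c)/c = (((-5 + c)/(2*c))*c)/c = (-5/2 + c/2)/c)
J(-7)*(-32) + r(M(-3)) = ((½)*(-5 - 7)/(-7))*(-32) + (25 - 5*(-2)) = ((½)*(-⅐)*(-12))*(-32) + (25 + 10) = (6/7)*(-32) + 35 = -192/7 + 35 = 53/7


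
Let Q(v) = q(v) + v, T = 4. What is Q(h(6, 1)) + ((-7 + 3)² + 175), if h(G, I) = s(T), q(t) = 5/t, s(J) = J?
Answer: 785/4 ≈ 196.25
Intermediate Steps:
h(G, I) = 4
Q(v) = v + 5/v (Q(v) = 5/v + v = v + 5/v)
Q(h(6, 1)) + ((-7 + 3)² + 175) = (4 + 5/4) + ((-7 + 3)² + 175) = (4 + 5*(¼)) + ((-4)² + 175) = (4 + 5/4) + (16 + 175) = 21/4 + 191 = 785/4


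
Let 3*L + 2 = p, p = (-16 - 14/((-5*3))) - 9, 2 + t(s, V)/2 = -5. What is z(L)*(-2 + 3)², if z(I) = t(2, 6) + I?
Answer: -1021/45 ≈ -22.689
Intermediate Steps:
t(s, V) = -14 (t(s, V) = -4 + 2*(-5) = -4 - 10 = -14)
p = -361/15 (p = (-16 - 14/(-15)) - 9 = (-16 - 14*(-1/15)) - 9 = (-16 + 14/15) - 9 = -226/15 - 9 = -361/15 ≈ -24.067)
L = -391/45 (L = -⅔ + (⅓)*(-361/15) = -⅔ - 361/45 = -391/45 ≈ -8.6889)
z(I) = -14 + I
z(L)*(-2 + 3)² = (-14 - 391/45)*(-2 + 3)² = -1021/45*1² = -1021/45*1 = -1021/45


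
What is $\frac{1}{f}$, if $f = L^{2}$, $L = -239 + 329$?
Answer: $\frac{1}{8100} \approx 0.00012346$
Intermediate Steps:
$L = 90$
$f = 8100$ ($f = 90^{2} = 8100$)
$\frac{1}{f} = \frac{1}{8100}$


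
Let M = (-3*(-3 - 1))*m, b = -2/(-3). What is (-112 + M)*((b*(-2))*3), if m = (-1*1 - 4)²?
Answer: -752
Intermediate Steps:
b = ⅔ (b = -2*(-⅓) = ⅔ ≈ 0.66667)
m = 25 (m = (-1 - 4)² = (-5)² = 25)
M = 300 (M = -3*(-3 - 1)*25 = -3*(-4)*25 = 12*25 = 300)
(-112 + M)*((b*(-2))*3) = (-112 + 300)*(((⅔)*(-2))*3) = 188*(-4/3*3) = 188*(-4) = -752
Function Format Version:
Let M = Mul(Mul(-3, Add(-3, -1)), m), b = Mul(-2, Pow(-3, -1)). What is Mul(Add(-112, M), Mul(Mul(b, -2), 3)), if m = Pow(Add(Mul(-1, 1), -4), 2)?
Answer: -752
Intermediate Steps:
b = Rational(2, 3) (b = Mul(-2, Rational(-1, 3)) = Rational(2, 3) ≈ 0.66667)
m = 25 (m = Pow(Add(-1, -4), 2) = Pow(-5, 2) = 25)
M = 300 (M = Mul(Mul(-3, Add(-3, -1)), 25) = Mul(Mul(-3, -4), 25) = Mul(12, 25) = 300)
Mul(Add(-112, M), Mul(Mul(b, -2), 3)) = Mul(Add(-112, 300), Mul(Mul(Rational(2, 3), -2), 3)) = Mul(188, Mul(Rational(-4, 3), 3)) = Mul(188, -4) = -752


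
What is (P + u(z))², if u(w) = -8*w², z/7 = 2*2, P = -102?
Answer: 40627876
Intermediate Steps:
z = 28 (z = 7*(2*2) = 7*4 = 28)
(P + u(z))² = (-102 - 8*28²)² = (-102 - 8*784)² = (-102 - 6272)² = (-6374)² = 40627876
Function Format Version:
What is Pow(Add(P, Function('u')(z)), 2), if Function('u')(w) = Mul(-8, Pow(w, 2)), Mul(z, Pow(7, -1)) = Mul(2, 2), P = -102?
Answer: 40627876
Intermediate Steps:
z = 28 (z = Mul(7, Mul(2, 2)) = Mul(7, 4) = 28)
Pow(Add(P, Function('u')(z)), 2) = Pow(Add(-102, Mul(-8, Pow(28, 2))), 2) = Pow(Add(-102, Mul(-8, 784)), 2) = Pow(Add(-102, -6272), 2) = Pow(-6374, 2) = 40627876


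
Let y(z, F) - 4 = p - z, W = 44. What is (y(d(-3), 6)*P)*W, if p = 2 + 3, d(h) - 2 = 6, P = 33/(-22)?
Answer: -66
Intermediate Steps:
P = -3/2 (P = 33*(-1/22) = -3/2 ≈ -1.5000)
d(h) = 8 (d(h) = 2 + 6 = 8)
p = 5
y(z, F) = 9 - z (y(z, F) = 4 + (5 - z) = 9 - z)
(y(d(-3), 6)*P)*W = ((9 - 1*8)*(-3/2))*44 = ((9 - 8)*(-3/2))*44 = (1*(-3/2))*44 = -3/2*44 = -66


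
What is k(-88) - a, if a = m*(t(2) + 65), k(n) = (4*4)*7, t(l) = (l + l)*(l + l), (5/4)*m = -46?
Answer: 15464/5 ≈ 3092.8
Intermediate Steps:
m = -184/5 (m = (⅘)*(-46) = -184/5 ≈ -36.800)
t(l) = 4*l² (t(l) = (2*l)*(2*l) = 4*l²)
k(n) = 112 (k(n) = 16*7 = 112)
a = -14904/5 (a = -184*(4*2² + 65)/5 = -184*(4*4 + 65)/5 = -184*(16 + 65)/5 = -184/5*81 = -14904/5 ≈ -2980.8)
k(-88) - a = 112 - 1*(-14904/5) = 112 + 14904/5 = 15464/5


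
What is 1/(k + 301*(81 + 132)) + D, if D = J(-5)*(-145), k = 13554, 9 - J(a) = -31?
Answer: -450468599/77667 ≈ -5800.0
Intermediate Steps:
J(a) = 40 (J(a) = 9 - 1*(-31) = 9 + 31 = 40)
D = -5800 (D = 40*(-145) = -5800)
1/(k + 301*(81 + 132)) + D = 1/(13554 + 301*(81 + 132)) - 5800 = 1/(13554 + 301*213) - 5800 = 1/(13554 + 64113) - 5800 = 1/77667 - 5800 = -450468599/77667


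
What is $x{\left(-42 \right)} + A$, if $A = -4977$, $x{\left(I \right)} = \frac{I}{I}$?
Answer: $-4976$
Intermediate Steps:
$x{\left(I \right)} = 1$
$x{\left(-42 \right)} + A = 1 - 4977 = -4976$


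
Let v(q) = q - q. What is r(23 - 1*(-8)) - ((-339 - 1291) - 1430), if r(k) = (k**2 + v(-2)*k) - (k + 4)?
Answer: 3986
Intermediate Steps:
v(q) = 0
r(k) = -4 + k**2 - k (r(k) = (k**2 + 0*k) - (k + 4) = (k**2 + 0) - (4 + k) = k**2 + (-4 - k) = -4 + k**2 - k)
r(23 - 1*(-8)) - ((-339 - 1291) - 1430) = (-4 + (23 - 1*(-8))**2 - (23 - 1*(-8))) - ((-339 - 1291) - 1430) = (-4 + (23 + 8)**2 - (23 + 8)) - (-1630 - 1430) = (-4 + 31**2 - 1*31) - 1*(-3060) = (-4 + 961 - 31) + 3060 = 926 + 3060 = 3986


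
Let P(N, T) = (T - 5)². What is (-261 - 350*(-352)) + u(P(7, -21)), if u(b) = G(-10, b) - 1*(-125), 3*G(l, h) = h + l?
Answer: 123286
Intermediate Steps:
G(l, h) = h/3 + l/3 (G(l, h) = (h + l)/3 = h/3 + l/3)
P(N, T) = (-5 + T)²
u(b) = 365/3 + b/3 (u(b) = (b/3 + (⅓)*(-10)) - 1*(-125) = (b/3 - 10/3) + 125 = (-10/3 + b/3) + 125 = 365/3 + b/3)
(-261 - 350*(-352)) + u(P(7, -21)) = (-261 - 350*(-352)) + (365/3 + (-5 - 21)²/3) = (-261 + 123200) + (365/3 + (⅓)*(-26)²) = 122939 + (365/3 + (⅓)*676) = 122939 + (365/3 + 676/3) = 122939 + 347 = 123286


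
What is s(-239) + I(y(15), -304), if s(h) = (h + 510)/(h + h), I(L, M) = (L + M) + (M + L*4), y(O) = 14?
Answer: -257435/478 ≈ -538.57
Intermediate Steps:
I(L, M) = 2*M + 5*L (I(L, M) = (L + M) + (M + 4*L) = 2*M + 5*L)
s(h) = (510 + h)/(2*h) (s(h) = (510 + h)/((2*h)) = (510 + h)*(1/(2*h)) = (510 + h)/(2*h))
s(-239) + I(y(15), -304) = (½)*(510 - 239)/(-239) + (2*(-304) + 5*14) = (½)*(-1/239)*271 + (-608 + 70) = -271/478 - 538 = -257435/478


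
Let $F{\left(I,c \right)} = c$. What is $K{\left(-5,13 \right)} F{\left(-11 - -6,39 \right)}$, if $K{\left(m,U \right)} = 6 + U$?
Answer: $741$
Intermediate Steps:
$K{\left(-5,13 \right)} F{\left(-11 - -6,39 \right)} = \left(6 + 13\right) 39 = 19 \cdot 39 = 741$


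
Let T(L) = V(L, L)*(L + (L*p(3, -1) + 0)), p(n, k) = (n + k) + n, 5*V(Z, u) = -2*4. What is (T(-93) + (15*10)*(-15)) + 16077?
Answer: 73599/5 ≈ 14720.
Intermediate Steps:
V(Z, u) = -8/5 (V(Z, u) = (-2*4)/5 = (1/5)*(-8) = -8/5)
p(n, k) = k + 2*n (p(n, k) = (k + n) + n = k + 2*n)
T(L) = -48*L/5 (T(L) = -8*(L + (L*(-1 + 2*3) + 0))/5 = -8*(L + (L*(-1 + 6) + 0))/5 = -8*(L + (L*5 + 0))/5 = -8*(L + (5*L + 0))/5 = -8*(L + 5*L)/5 = -48*L/5)
(T(-93) + (15*10)*(-15)) + 16077 = (-48/5*(-93) + (15*10)*(-15)) + 16077 = (4464/5 + 150*(-15)) + 16077 = (4464/5 - 2250) + 16077 = -6786/5 + 16077 = 73599/5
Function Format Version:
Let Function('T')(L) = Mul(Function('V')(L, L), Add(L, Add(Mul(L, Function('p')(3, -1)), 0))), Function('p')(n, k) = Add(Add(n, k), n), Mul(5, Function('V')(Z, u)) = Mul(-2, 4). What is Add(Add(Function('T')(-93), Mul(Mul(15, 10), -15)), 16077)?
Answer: Rational(73599, 5) ≈ 14720.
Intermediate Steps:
Function('V')(Z, u) = Rational(-8, 5) (Function('V')(Z, u) = Mul(Rational(1, 5), Mul(-2, 4)) = Mul(Rational(1, 5), -8) = Rational(-8, 5))
Function('p')(n, k) = Add(k, Mul(2, n)) (Function('p')(n, k) = Add(Add(k, n), n) = Add(k, Mul(2, n)))
Function('T')(L) = Mul(Rational(-48, 5), L) (Function('T')(L) = Mul(Rational(-8, 5), Add(L, Add(Mul(L, Add(-1, Mul(2, 3))), 0))) = Mul(Rational(-8, 5), Add(L, Add(Mul(L, Add(-1, 6)), 0))) = Mul(Rational(-8, 5), Add(L, Add(Mul(L, 5), 0))) = Mul(Rational(-8, 5), Add(L, Add(Mul(5, L), 0))) = Mul(Rational(-8, 5), Add(L, Mul(5, L))) = Mul(Rational(-8, 5), Mul(6, L)) = Mul(Rational(-48, 5), L))
Add(Add(Function('T')(-93), Mul(Mul(15, 10), -15)), 16077) = Add(Add(Mul(Rational(-48, 5), -93), Mul(Mul(15, 10), -15)), 16077) = Add(Add(Rational(4464, 5), Mul(150, -15)), 16077) = Add(Add(Rational(4464, 5), -2250), 16077) = Add(Rational(-6786, 5), 16077) = Rational(73599, 5)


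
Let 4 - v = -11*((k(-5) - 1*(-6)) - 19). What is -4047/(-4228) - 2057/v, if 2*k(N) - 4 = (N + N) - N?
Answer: 1091975/71876 ≈ 15.192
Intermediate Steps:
k(N) = 2 + N/2 (k(N) = 2 + ((N + N) - N)/2 = 2 + (2*N - N)/2 = 2 + N/2)
v = -289/2 (v = 4 - (-11)*(((2 + (½)*(-5)) - 1*(-6)) - 19) = 4 - (-11)*(((2 - 5/2) + 6) - 19) = 4 - (-11)*((-½ + 6) - 19) = 4 - (-11)*(11/2 - 19) = 4 - (-11)*(-27)/2 = 4 - 1*297/2 = 4 - 297/2 = -289/2 ≈ -144.50)
-4047/(-4228) - 2057/v = -4047/(-4228) - 2057/(-289/2) = -4047*(-1/4228) - 2057*(-2/289) = 4047/4228 + 242/17 = 1091975/71876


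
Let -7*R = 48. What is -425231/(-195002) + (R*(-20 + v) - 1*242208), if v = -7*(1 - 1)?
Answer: -330427132375/1365014 ≈ -2.4207e+5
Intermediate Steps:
R = -48/7 (R = -⅐*48 = -48/7 ≈ -6.8571)
v = 0 (v = -7*0 = 0)
-425231/(-195002) + (R*(-20 + v) - 1*242208) = -425231/(-195002) + (-48*(-20 + 0)/7 - 1*242208) = -425231*(-1/195002) + (-48/7*(-20) - 242208) = 425231/195002 + (960/7 - 242208) = 425231/195002 - 1694496/7 = -330427132375/1365014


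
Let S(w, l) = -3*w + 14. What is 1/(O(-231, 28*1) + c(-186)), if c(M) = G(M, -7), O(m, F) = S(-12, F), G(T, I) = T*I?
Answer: 1/1352 ≈ 0.00073965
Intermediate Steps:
S(w, l) = 14 - 3*w
G(T, I) = I*T
O(m, F) = 50 (O(m, F) = 14 - 3*(-12) = 14 + 36 = 50)
c(M) = -7*M
1/(O(-231, 28*1) + c(-186)) = 1/(50 - 7*(-186)) = 1/(50 + 1302) = 1/1352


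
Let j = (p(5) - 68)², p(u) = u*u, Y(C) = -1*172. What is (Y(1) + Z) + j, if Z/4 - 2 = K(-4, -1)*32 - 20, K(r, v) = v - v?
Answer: 1605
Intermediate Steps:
K(r, v) = 0
Y(C) = -172
p(u) = u²
j = 1849 (j = (5² - 68)² = (25 - 68)² = (-43)² = 1849)
Z = -72 (Z = 8 + 4*(0*32 - 20) = 8 + 4*(0 - 20) = 8 + 4*(-20) = 8 - 80 = -72)
(Y(1) + Z) + j = (-172 - 72) + 1849 = -244 + 1849 = 1605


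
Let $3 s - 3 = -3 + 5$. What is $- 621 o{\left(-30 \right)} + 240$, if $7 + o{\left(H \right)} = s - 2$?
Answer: $4794$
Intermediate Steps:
$s = \frac{5}{3}$ ($s = 1 + \frac{-3 + 5}{3} = 1 + \frac{1}{3} \cdot 2 = 1 + \frac{2}{3} = \frac{5}{3} \approx 1.6667$)
$o{\left(H \right)} = - \frac{22}{3}$ ($o{\left(H \right)} = -7 + \left(\frac{5}{3} - 2\right) = -7 - \frac{1}{3} = - \frac{22}{3}$)
$- 621 o{\left(-30 \right)} + 240 = \left(-621\right) \left(- \frac{22}{3}\right) + 240 = 4554 + 240 = 4794$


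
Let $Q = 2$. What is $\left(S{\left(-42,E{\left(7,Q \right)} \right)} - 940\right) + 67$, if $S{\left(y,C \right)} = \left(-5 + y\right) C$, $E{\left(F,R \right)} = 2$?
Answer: $-967$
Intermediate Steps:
$S{\left(y,C \right)} = C \left(-5 + y\right)$
$\left(S{\left(-42,E{\left(7,Q \right)} \right)} - 940\right) + 67 = \left(2 \left(-5 - 42\right) - 940\right) + 67 = \left(2 \left(-47\right) - 940\right) + 67 = \left(-94 - 940\right) + 67 = -1034 + 67 = -967$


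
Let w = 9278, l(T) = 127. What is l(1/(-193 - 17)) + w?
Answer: 9405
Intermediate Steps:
l(1/(-193 - 17)) + w = 127 + 9278 = 9405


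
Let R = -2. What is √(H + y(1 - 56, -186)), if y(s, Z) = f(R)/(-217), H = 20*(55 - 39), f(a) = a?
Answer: √15068914/217 ≈ 17.889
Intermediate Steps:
H = 320 (H = 20*16 = 320)
y(s, Z) = 2/217 (y(s, Z) = -2/(-217) = -2*(-1/217) = 2/217)
√(H + y(1 - 56, -186)) = √(320 + 2/217) = √(69442/217) = √15068914/217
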